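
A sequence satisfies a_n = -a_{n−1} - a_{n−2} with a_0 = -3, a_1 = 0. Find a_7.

With companion matrix M = [[-1, -1], [1, 0]], [a_n, a_{n−1}]ᵀ = M·[a_{n−1}, a_{n−2}]ᵀ, so [a_7, a_6]ᵀ = M^6·[a_1, a_0]ᵀ.
M^6 = [[1, 0], [0, 1]], giving [a_7, a_6]ᵀ = [[0], [-3]].

0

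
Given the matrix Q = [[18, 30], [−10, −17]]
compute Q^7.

tr Q = 1 and det Q = −6, so the characteristic polynomial is λ² − (1)λ + (−6) with roots −2 and 3.
Eigenvectors give P = [[−3, 2], [2, −1]] with P⁻¹ = [[1, 2], [2, 3]], and Q = P·diag(−2, 3)·P⁻¹.
Then Q^7 = P·diag(−128, 2187)·P⁻¹ = [[384, 4374], [−256, −2187]] · [[1, 2], [2, 3]] = [[9132, 13890], [−4630, −7073]].

[[9132, 13890], [−4630, −7073]]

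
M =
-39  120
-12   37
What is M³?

tr M = -2 and det M = -3, so the characteristic polynomial is λ² − (-2)λ + (-3) with roots 1 and -3.
Eigenvectors give P = [[-3, -10], [-1, -3]] with P⁻¹ = [[3, -10], [-1, 3]], and M = P·diag(1, -3)·P⁻¹.
Then M³ = P·diag(1, -27)·P⁻¹ = [[-3, 270], [-1, 81]] · [[3, -10], [-1, 3]] = [[-279, 840], [-84, 253]].

[[-279, 840], [-84, 253]]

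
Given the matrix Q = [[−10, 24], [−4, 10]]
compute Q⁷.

tr Q = 0 and det Q = −4, so the characteristic polynomial is λ² − (0)λ + (−4) with roots 2 and −2.
Eigenvectors give P = [[−2, 3], [−1, 1]] with P⁻¹ = [[1, −3], [1, −2]], and Q = P·diag(2, −2)·P⁻¹.
Then Q⁷ = P·diag(128, −128)·P⁻¹ = [[−256, −384], [−128, −128]] · [[1, −3], [1, −2]] = [[−640, 1536], [−256, 640]].

[[−640, 1536], [−256, 640]]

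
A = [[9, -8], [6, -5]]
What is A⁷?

[[8745, -8744], [6558, -6557]]

tr A = 4 and det A = 3, so the characteristic polynomial is λ² − (4)λ + (3) with roots 3 and 1.
Eigenvectors give P = [[4, -1], [3, -1]] with P⁻¹ = [[1, -1], [3, -4]], and A = P·diag(3, 1)·P⁻¹.
Then A⁷ = P·diag(2187, 1)·P⁻¹ = [[8748, -1], [6561, -1]] · [[1, -1], [3, -4]] = [[8745, -8744], [6558, -6557]].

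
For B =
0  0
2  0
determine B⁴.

B is strictly triangular, hence nilpotent: B² = 0, so B⁴ = 0.

[[0, 0], [0, 0]]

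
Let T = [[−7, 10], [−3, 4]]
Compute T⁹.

tr T = −3 and det T = 2, so the characteristic polynomial is λ² − (−3)λ + (2) with roots −1 and −2.
Eigenvectors give P = [[5, −2], [3, −1]] with P⁻¹ = [[−1, 2], [−3, 5]], and T = P·diag(−1, −2)·P⁻¹.
Then T⁹ = P·diag(−1, −512)·P⁻¹ = [[−5, 1024], [−3, 512]] · [[−1, 2], [−3, 5]] = [[−3067, 5110], [−1533, 2554]].

[[−3067, 5110], [−1533, 2554]]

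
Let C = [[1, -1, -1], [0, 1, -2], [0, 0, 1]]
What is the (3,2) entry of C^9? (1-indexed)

C = I + N where N = [[0, -1, -1], [0, 0, -2], [0, 0, 0]] is strictly upper-triangular, so N^3 = 0.
(I + N)^9 = I + 9·N + 36·N^2 = [[1, -9, 63], [0, 1, -18], [0, 0, 1]].

0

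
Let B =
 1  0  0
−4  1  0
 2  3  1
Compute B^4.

[[1, 0, 0], [−16, 1, 0], [−64, 12, 1]]

B = I + N where N = [[0, 0, 0], [−4, 0, 0], [2, 3, 0]] is strictly lower-triangular, so N^3 = 0.
(I + N)^4 = I + 4·N + 6·N^2 = [[1, 0, 0], [−16, 1, 0], [−64, 12, 1]].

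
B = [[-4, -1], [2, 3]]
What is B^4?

[[194, 21], [-42, 47]]

B^2 = [[14, 1], [-2, 7]]
B^3 = [[-54, -11], [22, 23]]
B^4 = [[194, 21], [-42, 47]]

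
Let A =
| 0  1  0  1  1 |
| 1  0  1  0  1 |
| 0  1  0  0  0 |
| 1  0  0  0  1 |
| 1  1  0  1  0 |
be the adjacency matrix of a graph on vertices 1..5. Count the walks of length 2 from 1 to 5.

The number of length-2 walks from vertex 1 to vertex 5 is entry (1,5) of A², where A is the adjacency matrix.
A² = [[3, 1, 1, 1, 2], [1, 3, 0, 2, 1], [1, 0, 1, 0, 1], [1, 2, 0, 2, 1], [2, 1, 1, 1, 3]]

2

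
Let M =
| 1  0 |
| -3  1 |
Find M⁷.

[[1, 0], [-21, 1]]

M = I + N where N = [[0, 0], [-3, 0]] is strictly lower-triangular, so N² = 0.
(I + N)⁷ = I + 7·N = [[1, 0], [-21, 1]].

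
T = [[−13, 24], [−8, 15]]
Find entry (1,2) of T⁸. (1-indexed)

39360

tr T = 2 and det T = −3, so the characteristic polynomial is λ² − (2)λ + (−3) with roots 3 and −1.
Eigenvectors give P = [[−3, 2], [−2, 1]] with P⁻¹ = [[1, −2], [2, −3]], and T = P·diag(3, −1)·P⁻¹.
Then T⁸ = P·diag(6561, 1)·P⁻¹ = [[−19683, 2], [−13122, 1]] · [[1, −2], [2, −3]] = [[−19679, 39360], [−13120, 26241]].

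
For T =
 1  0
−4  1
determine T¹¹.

T = I + N where N = [[0, 0], [−4, 0]] is strictly lower-triangular, so N² = 0.
(I + N)¹¹ = I + 11·N = [[1, 0], [−44, 1]].

[[1, 0], [−44, 1]]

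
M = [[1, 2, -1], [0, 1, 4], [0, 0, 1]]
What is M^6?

M = I + N where N = [[0, 2, -1], [0, 0, 4], [0, 0, 0]] is strictly upper-triangular, so N^3 = 0.
(I + N)^6 = I + 6·N + 15·N^2 = [[1, 12, 114], [0, 1, 24], [0, 0, 1]].

[[1, 12, 114], [0, 1, 24], [0, 0, 1]]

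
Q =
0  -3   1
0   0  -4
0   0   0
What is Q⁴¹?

Q is strictly triangular, hence nilpotent: Q³ = 0, so Q⁴¹ = 0.

[[0, 0, 0], [0, 0, 0], [0, 0, 0]]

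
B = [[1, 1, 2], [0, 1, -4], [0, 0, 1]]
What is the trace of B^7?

B = I + N where N = [[0, 1, 2], [0, 0, -4], [0, 0, 0]] is strictly upper-triangular, so N^3 = 0.
(I + N)^7 = I + 7·N + 21·N^2 = [[1, 7, -70], [0, 1, -28], [0, 0, 1]].

3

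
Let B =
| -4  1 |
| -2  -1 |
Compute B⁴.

[[146, -65], [130, -49]]

tr B = -5 and det B = 6, so the characteristic polynomial is λ² − (-5)λ + (6) with roots -3 and -2.
Eigenvectors give P = [[1, -1], [1, -2]] with P⁻¹ = [[2, -1], [1, -1]], and B = P·diag(-3, -2)·P⁻¹.
Then B⁴ = P·diag(81, 16)·P⁻¹ = [[81, -16], [81, -32]] · [[2, -1], [1, -1]] = [[146, -65], [130, -49]].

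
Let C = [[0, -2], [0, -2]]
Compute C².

[[0, 4], [0, 4]]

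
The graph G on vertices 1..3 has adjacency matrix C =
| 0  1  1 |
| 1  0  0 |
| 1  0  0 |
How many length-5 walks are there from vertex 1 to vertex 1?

The number of length-5 walks from vertex 1 to vertex 1 is entry (1,1) of C⁵, where C is the adjacency matrix.
C² = [[2, 0, 0], [0, 1, 1], [0, 1, 1]]
C³ = [[0, 2, 2], [2, 0, 0], [2, 0, 0]]
C⁴ = [[4, 0, 0], [0, 2, 2], [0, 2, 2]]
C⁵ = [[0, 4, 4], [4, 0, 0], [4, 0, 0]]

0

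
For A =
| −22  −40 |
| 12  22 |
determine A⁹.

tr A = 0 and det A = −4, so the characteristic polynomial is λ² − (0)λ + (−4) with roots −2 and 2.
Eigenvectors give P = [[−2, −5], [1, 3]] with P⁻¹ = [[−3, −5], [1, 2]], and A = P·diag(−2, 2)·P⁻¹.
Then A⁹ = P·diag(−512, 512)·P⁻¹ = [[1024, −2560], [−512, 1536]] · [[−3, −5], [1, 2]] = [[−5632, −10240], [3072, 5632]].

[[−5632, −10240], [3072, 5632]]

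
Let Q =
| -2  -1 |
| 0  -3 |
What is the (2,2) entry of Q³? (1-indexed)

Q² = [[4, 5], [0, 9]]
Q³ = [[-8, -19], [0, -27]]

-27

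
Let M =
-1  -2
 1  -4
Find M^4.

[[-49, 130], [-65, 146]]

tr M = -5 and det M = 6, so the characteristic polynomial is λ² − (-5)λ + (6) with roots -3 and -2.
Eigenvectors give P = [[-1, 2], [-1, 1]] with P⁻¹ = [[1, -2], [1, -1]], and M = P·diag(-3, -2)·P⁻¹.
Then M^4 = P·diag(81, 16)·P⁻¹ = [[-81, 32], [-81, 16]] · [[1, -2], [1, -1]] = [[-49, 130], [-65, 146]].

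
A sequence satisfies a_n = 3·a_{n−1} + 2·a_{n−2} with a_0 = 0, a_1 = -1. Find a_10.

-79647

With companion matrix Q = [[3, 2], [1, 0]], [a_n, a_{n−1}]ᵀ = Q·[a_{n−1}, a_{n−2}]ᵀ, so [a_10, a_9]ᵀ = Q^9·[a_1, a_0]ᵀ.
Q^9 = [[79647, 44726], [22363, 12558]], giving [a_10, a_9]ᵀ = [[-79647], [-22363]].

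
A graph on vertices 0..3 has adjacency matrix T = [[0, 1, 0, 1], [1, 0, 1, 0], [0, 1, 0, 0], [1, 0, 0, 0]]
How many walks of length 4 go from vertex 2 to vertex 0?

The number of length-4 walks from vertex 2 to vertex 0 is entry (2,0) of T⁴, where T is the adjacency matrix.
T² = [[2, 0, 1, 0], [0, 2, 0, 1], [1, 0, 1, 0], [0, 1, 0, 1]]
T³ = [[0, 3, 0, 2], [3, 0, 2, 0], [0, 2, 0, 1], [2, 0, 1, 0]]
T⁴ = [[5, 0, 3, 0], [0, 5, 0, 3], [3, 0, 2, 0], [0, 3, 0, 2]]

3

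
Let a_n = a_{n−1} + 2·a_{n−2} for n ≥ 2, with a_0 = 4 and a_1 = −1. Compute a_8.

With companion matrix B = [[1, 2], [1, 0]], [a_n, a_{n−1}]ᵀ = B·[a_{n−1}, a_{n−2}]ᵀ, so [a_8, a_7]ᵀ = B⁷·[a_1, a_0]ᵀ.
B⁷ = [[85, 86], [43, 42]], giving [a_8, a_7]ᵀ = [[259], [125]].

259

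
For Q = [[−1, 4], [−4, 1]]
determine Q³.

[[15, −60], [60, −15]]

Q² = [[−15, 0], [0, −15]]
Q³ = [[15, −60], [60, −15]]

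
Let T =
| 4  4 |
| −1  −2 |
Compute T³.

[[40, 32], [−8, −8]]

T² = [[12, 8], [−2, 0]]
T³ = [[40, 32], [−8, −8]]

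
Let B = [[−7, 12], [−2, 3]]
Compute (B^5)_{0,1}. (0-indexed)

1452

tr B = −4 and det B = 3, so the characteristic polynomial is λ² − (−4)λ + (3) with roots −1 and −3.
Eigenvectors give P = [[2, 3], [1, 1]] with P⁻¹ = [[−1, 3], [1, −2]], and B = P·diag(−1, −3)·P⁻¹.
Then B^5 = P·diag(−1, −243)·P⁻¹ = [[−2, −729], [−1, −243]] · [[−1, 3], [1, −2]] = [[−727, 1452], [−242, 483]].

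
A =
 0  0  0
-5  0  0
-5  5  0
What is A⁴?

[[0, 0, 0], [0, 0, 0], [0, 0, 0]]

A is strictly triangular, hence nilpotent: A³ = 0, so A⁴ = 0.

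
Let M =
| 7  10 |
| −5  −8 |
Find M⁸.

tr M = −1 and det M = −6, so the characteristic polynomial is λ² − (−1)λ + (−6) with roots −3 and 2.
Eigenvectors give P = [[−1, 2], [1, −1]] with P⁻¹ = [[1, 2], [1, 1]], and M = P·diag(−3, 2)·P⁻¹.
Then M⁸ = P·diag(6561, 256)·P⁻¹ = [[−6561, 512], [6561, −256]] · [[1, 2], [1, 1]] = [[−6049, −12610], [6305, 12866]].

[[−6049, −12610], [6305, 12866]]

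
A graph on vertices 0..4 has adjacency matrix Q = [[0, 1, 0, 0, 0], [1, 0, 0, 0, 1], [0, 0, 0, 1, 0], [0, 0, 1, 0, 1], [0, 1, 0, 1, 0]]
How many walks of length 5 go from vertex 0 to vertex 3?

The number of length-5 walks from vertex 0 to vertex 3 is entry (0,3) of Q⁵, where Q is the adjacency matrix.
Q² = [[1, 0, 0, 0, 1], [0, 2, 0, 1, 0], [0, 0, 1, 0, 1], [0, 1, 0, 2, 0], [1, 0, 1, 0, 2]]
Q³ = [[0, 2, 0, 1, 0], [2, 0, 1, 0, 3], [0, 1, 0, 2, 0], [1, 0, 2, 0, 3], [0, 3, 0, 3, 0]]
Q⁴ = [[2, 0, 1, 0, 3], [0, 5, 0, 4, 0], [1, 0, 2, 0, 3], [0, 4, 0, 5, 0], [3, 0, 3, 0, 6]]
Q⁵ = [[0, 5, 0, 4, 0], [5, 0, 4, 0, 9], [0, 4, 0, 5, 0], [4, 0, 5, 0, 9], [0, 9, 0, 9, 0]]

4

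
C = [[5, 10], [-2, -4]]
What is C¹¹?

[[5, 10], [-2, -4]]

C² = C (a projection; rank 1, trace 1), so C¹¹ = C.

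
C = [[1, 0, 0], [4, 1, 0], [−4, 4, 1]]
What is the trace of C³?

3

C = I + N where N = [[0, 0, 0], [4, 0, 0], [−4, 4, 0]] is strictly lower-triangular, so N³ = 0.
(I + N)³ = I + 3·N + 3·N² = [[1, 0, 0], [12, 1, 0], [36, 12, 1]].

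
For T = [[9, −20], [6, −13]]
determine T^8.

[[−32799, 65600], [−19680, 39361]]

tr T = −4 and det T = 3, so the characteristic polynomial is λ² − (−4)λ + (3) with roots −3 and −1.
Eigenvectors give P = [[−5, −2], [−3, −1]] with P⁻¹ = [[1, −2], [−3, 5]], and T = P·diag(−3, −1)·P⁻¹.
Then T^8 = P·diag(6561, 1)·P⁻¹ = [[−32805, −2], [−19683, −1]] · [[1, −2], [−3, 5]] = [[−32799, 65600], [−19680, 39361]].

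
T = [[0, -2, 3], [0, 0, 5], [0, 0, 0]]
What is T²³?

T is strictly triangular, hence nilpotent: T³ = 0, so T²³ = 0.

[[0, 0, 0], [0, 0, 0], [0, 0, 0]]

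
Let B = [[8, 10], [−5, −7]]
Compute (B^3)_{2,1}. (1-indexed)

tr B = 1 and det B = −6, so the characteristic polynomial is λ² − (1)λ + (−6) with roots −2 and 3.
Eigenvectors give P = [[−1, −2], [1, 1]] with P⁻¹ = [[1, 2], [−1, −1]], and B = P·diag(−2, 3)·P⁻¹.
Then B^3 = P·diag(−8, 27)·P⁻¹ = [[8, −54], [−8, 27]] · [[1, 2], [−1, −1]] = [[62, 70], [−35, −43]].

−35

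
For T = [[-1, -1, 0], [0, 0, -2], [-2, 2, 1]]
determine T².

[[1, 1, 2], [4, -4, -2], [0, 4, -3]]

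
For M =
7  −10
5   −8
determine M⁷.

tr M = −1 and det M = −6, so the characteristic polynomial is λ² − (−1)λ + (−6) with roots −3 and 2.
Eigenvectors give P = [[−1, 2], [−1, 1]] with P⁻¹ = [[1, −2], [1, −1]], and M = P·diag(−3, 2)·P⁻¹.
Then M⁷ = P·diag(−2187, 128)·P⁻¹ = [[2187, 256], [2187, 128]] · [[1, −2], [1, −1]] = [[2443, −4630], [2315, −4502]].

[[2443, −4630], [2315, −4502]]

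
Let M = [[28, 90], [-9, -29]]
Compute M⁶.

tr M = -1 and det M = -2, so the characteristic polynomial is λ² − (-1)λ + (-2) with roots 1 and -2.
Eigenvectors give P = [[-10, -3], [3, 1]] with P⁻¹ = [[-1, -3], [3, 10]], and M = P·diag(1, -2)·P⁻¹.
Then M⁶ = P·diag(1, 64)·P⁻¹ = [[-10, -192], [3, 64]] · [[-1, -3], [3, 10]] = [[-566, -1890], [189, 631]].

[[-566, -1890], [189, 631]]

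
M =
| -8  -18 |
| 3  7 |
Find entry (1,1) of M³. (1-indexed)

tr M = -1 and det M = -2, so the characteristic polynomial is λ² − (-1)λ + (-2) with roots 1 and -2.
Eigenvectors give P = [[2, -3], [-1, 1]] with P⁻¹ = [[-1, -3], [-1, -2]], and M = P·diag(1, -2)·P⁻¹.
Then M³ = P·diag(1, -8)·P⁻¹ = [[2, 24], [-1, -8]] · [[-1, -3], [-1, -2]] = [[-26, -54], [9, 19]].

-26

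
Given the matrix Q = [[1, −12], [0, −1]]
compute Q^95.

[[1, −12], [0, −1]]

Q² = I (check: tr Q = 0 and det Q = −1), so Q^95 = Q since 95 is odd.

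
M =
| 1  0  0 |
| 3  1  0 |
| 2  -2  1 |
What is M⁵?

[[1, 0, 0], [15, 1, 0], [-50, -10, 1]]

M = I + N where N = [[0, 0, 0], [3, 0, 0], [2, -2, 0]] is strictly lower-triangular, so N³ = 0.
(I + N)⁵ = I + 5·N + 10·N² = [[1, 0, 0], [15, 1, 0], [-50, -10, 1]].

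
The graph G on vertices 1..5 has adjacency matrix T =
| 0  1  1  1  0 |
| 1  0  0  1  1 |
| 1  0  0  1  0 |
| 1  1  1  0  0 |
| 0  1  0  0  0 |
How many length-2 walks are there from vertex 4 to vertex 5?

The number of length-2 walks from vertex 4 to vertex 5 is entry (4,5) of T^2, where T is the adjacency matrix.
T^2 = [[3, 1, 1, 2, 1], [1, 3, 2, 1, 0], [1, 2, 2, 1, 0], [2, 1, 1, 3, 1], [1, 0, 0, 1, 1]]

1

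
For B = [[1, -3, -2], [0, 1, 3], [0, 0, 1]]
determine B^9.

[[1, -27, -342], [0, 1, 27], [0, 0, 1]]

B = I + N where N = [[0, -3, -2], [0, 0, 3], [0, 0, 0]] is strictly upper-triangular, so N^3 = 0.
(I + N)^9 = I + 9·N + 36·N^2 = [[1, -27, -342], [0, 1, 27], [0, 0, 1]].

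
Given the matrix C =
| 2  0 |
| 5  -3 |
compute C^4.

tr C = -1 and det C = -6, so the characteristic polynomial is λ² − (-1)λ + (-6) with roots -3 and 2.
Eigenvectors give P = [[0, 1], [-1, 1]] with P⁻¹ = [[1, -1], [1, 0]], and C = P·diag(-3, 2)·P⁻¹.
Then C^4 = P·diag(81, 16)·P⁻¹ = [[0, 16], [-81, 16]] · [[1, -1], [1, 0]] = [[16, 0], [-65, 81]].

[[16, 0], [-65, 81]]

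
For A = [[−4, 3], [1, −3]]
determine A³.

A² = [[19, −21], [−7, 12]]
A³ = [[−97, 120], [40, −57]]

[[−97, 120], [40, −57]]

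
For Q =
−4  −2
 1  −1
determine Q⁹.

[[−38854, −38342], [19171, 18659]]

tr Q = −5 and det Q = 6, so the characteristic polynomial is λ² − (−5)λ + (6) with roots −3 and −2.
Eigenvectors give P = [[2, −1], [−1, 1]] with P⁻¹ = [[1, 1], [1, 2]], and Q = P·diag(−3, −2)·P⁻¹.
Then Q⁹ = P·diag(−19683, −512)·P⁻¹ = [[−39366, 512], [19683, −512]] · [[1, 1], [1, 2]] = [[−38854, −38342], [19171, 18659]].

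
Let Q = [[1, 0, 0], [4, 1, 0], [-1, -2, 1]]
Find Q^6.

Q = I + N where N = [[0, 0, 0], [4, 0, 0], [-1, -2, 0]] is strictly lower-triangular, so N^3 = 0.
(I + N)^6 = I + 6·N + 15·N^2 = [[1, 0, 0], [24, 1, 0], [-126, -12, 1]].

[[1, 0, 0], [24, 1, 0], [-126, -12, 1]]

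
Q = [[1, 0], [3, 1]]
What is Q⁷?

[[1, 0], [21, 1]]

Q = I + N where N = [[0, 0], [3, 0]] is strictly lower-triangular, so N² = 0.
(I + N)⁷ = I + 7·N = [[1, 0], [21, 1]].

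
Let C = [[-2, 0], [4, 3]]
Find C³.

C² = [[4, 0], [4, 9]]
C³ = [[-8, 0], [28, 27]]

[[-8, 0], [28, 27]]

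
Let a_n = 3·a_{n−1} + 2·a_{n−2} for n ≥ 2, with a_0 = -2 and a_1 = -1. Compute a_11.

-602255

With companion matrix Q = [[3, 2], [1, 0]], [a_n, a_{n−1}]ᵀ = Q·[a_{n−1}, a_{n−2}]ᵀ, so [a_11, a_10]ᵀ = Q¹⁰·[a_1, a_0]ᵀ.
Q¹⁰ = [[283667, 159294], [79647, 44726]], giving [a_11, a_10]ᵀ = [[-602255], [-169099]].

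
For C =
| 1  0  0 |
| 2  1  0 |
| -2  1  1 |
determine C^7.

[[1, 0, 0], [14, 1, 0], [28, 7, 1]]

C = I + N where N = [[0, 0, 0], [2, 0, 0], [-2, 1, 0]] is strictly lower-triangular, so N^3 = 0.
(I + N)^7 = I + 7·N + 21·N^2 = [[1, 0, 0], [14, 1, 0], [28, 7, 1]].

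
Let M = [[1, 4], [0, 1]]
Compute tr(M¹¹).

M = I + N where N = [[0, 4], [0, 0]] is strictly upper-triangular, so N² = 0.
(I + N)¹¹ = I + 11·N = [[1, 44], [0, 1]].

2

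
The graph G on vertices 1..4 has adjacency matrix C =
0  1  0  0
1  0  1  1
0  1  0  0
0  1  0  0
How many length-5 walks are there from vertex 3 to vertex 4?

0

The number of length-5 walks from vertex 3 to vertex 4 is entry (3,4) of C⁵, where C is the adjacency matrix.
C² = [[1, 0, 1, 1], [0, 3, 0, 0], [1, 0, 1, 1], [1, 0, 1, 1]]
C³ = [[0, 3, 0, 0], [3, 0, 3, 3], [0, 3, 0, 0], [0, 3, 0, 0]]
C⁴ = [[3, 0, 3, 3], [0, 9, 0, 0], [3, 0, 3, 3], [3, 0, 3, 3]]
C⁵ = [[0, 9, 0, 0], [9, 0, 9, 9], [0, 9, 0, 0], [0, 9, 0, 0]]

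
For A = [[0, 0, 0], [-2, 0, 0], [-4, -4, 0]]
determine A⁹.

[[0, 0, 0], [0, 0, 0], [0, 0, 0]]

A is strictly triangular, hence nilpotent: A³ = 0, so A⁹ = 0.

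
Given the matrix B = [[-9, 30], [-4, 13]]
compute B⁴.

tr B = 4 and det B = 3, so the characteristic polynomial is λ² − (4)λ + (3) with roots 3 and 1.
Eigenvectors give P = [[-5, 3], [-2, 1]] with P⁻¹ = [[1, -3], [2, -5]], and B = P·diag(3, 1)·P⁻¹.
Then B⁴ = P·diag(81, 1)·P⁻¹ = [[-405, 3], [-162, 1]] · [[1, -3], [2, -5]] = [[-399, 1200], [-160, 481]].

[[-399, 1200], [-160, 481]]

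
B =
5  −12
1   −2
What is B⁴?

[[61, −180], [15, −44]]

tr B = 3 and det B = 2, so the characteristic polynomial is λ² − (3)λ + (2) with roots 2 and 1.
Eigenvectors give P = [[−4, −3], [−1, −1]] with P⁻¹ = [[−1, 3], [1, −4]], and B = P·diag(2, 1)·P⁻¹.
Then B⁴ = P·diag(16, 1)·P⁻¹ = [[−64, −3], [−16, −1]] · [[−1, 3], [1, −4]] = [[61, −180], [15, −44]].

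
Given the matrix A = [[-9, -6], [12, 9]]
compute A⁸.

tr A = 0 and det A = -9, so the characteristic polynomial is λ² − (0)λ + (-9) with roots 3 and -3.
Eigenvectors give P = [[-1, -1], [2, 1]] with P⁻¹ = [[1, 1], [-2, -1]], and A = P·diag(3, -3)·P⁻¹.
Then A⁸ = P·diag(6561, 6561)·P⁻¹ = [[-6561, -6561], [13122, 6561]] · [[1, 1], [-2, -1]] = [[6561, 0], [0, 6561]].

[[6561, 0], [0, 6561]]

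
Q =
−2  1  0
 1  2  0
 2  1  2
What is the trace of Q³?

Q² = [[5, 0, 0], [0, 5, 0], [1, 6, 4]]
Q³ = [[−10, 5, 0], [5, 10, 0], [12, 17, 8]]

8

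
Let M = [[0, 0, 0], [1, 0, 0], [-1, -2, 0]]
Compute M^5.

M is strictly triangular, hence nilpotent: M^3 = 0, so M^5 = 0.

[[0, 0, 0], [0, 0, 0], [0, 0, 0]]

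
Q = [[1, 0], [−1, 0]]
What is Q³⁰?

Q² = Q (a projection; rank 1, trace 1), so Q³⁰ = Q.

[[1, 0], [−1, 0]]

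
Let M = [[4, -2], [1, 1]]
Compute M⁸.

tr M = 5 and det M = 6, so the characteristic polynomial is λ² − (5)λ + (6) with roots 3 and 2.
Eigenvectors give P = [[2, 1], [1, 1]] with P⁻¹ = [[1, -1], [-1, 2]], and M = P·diag(3, 2)·P⁻¹.
Then M⁸ = P·diag(6561, 256)·P⁻¹ = [[13122, 256], [6561, 256]] · [[1, -1], [-1, 2]] = [[12866, -12610], [6305, -6049]].

[[12866, -12610], [6305, -6049]]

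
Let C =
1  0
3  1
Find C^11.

[[1, 0], [33, 1]]

C = I + N where N = [[0, 0], [3, 0]] is strictly lower-triangular, so N^2 = 0.
(I + N)^11 = I + 11·N = [[1, 0], [33, 1]].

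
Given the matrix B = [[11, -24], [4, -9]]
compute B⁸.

tr B = 2 and det B = -3, so the characteristic polynomial is λ² − (2)λ + (-3) with roots -1 and 3.
Eigenvectors give P = [[2, 3], [1, 1]] with P⁻¹ = [[-1, 3], [1, -2]], and B = P·diag(-1, 3)·P⁻¹.
Then B⁸ = P·diag(1, 6561)·P⁻¹ = [[2, 19683], [1, 6561]] · [[-1, 3], [1, -2]] = [[19681, -39360], [6560, -13119]].

[[19681, -39360], [6560, -13119]]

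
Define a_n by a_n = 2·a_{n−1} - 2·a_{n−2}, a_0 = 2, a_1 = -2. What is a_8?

32

With companion matrix B = [[2, -2], [1, 0]], [a_n, a_{n−1}]ᵀ = B·[a_{n−1}, a_{n−2}]ᵀ, so [a_8, a_7]ᵀ = B⁷·[a_1, a_0]ᵀ.
B⁷ = [[0, 16], [-8, 16]], giving [a_8, a_7]ᵀ = [[32], [48]].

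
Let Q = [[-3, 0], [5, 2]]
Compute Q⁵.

[[-243, 0], [275, 32]]

tr Q = -1 and det Q = -6, so the characteristic polynomial is λ² − (-1)λ + (-6) with roots -3 and 2.
Eigenvectors give P = [[-1, 0], [1, 1]] with P⁻¹ = [[-1, 0], [1, 1]], and Q = P·diag(-3, 2)·P⁻¹.
Then Q⁵ = P·diag(-243, 32)·P⁻¹ = [[243, 0], [-243, 32]] · [[-1, 0], [1, 1]] = [[-243, 0], [275, 32]].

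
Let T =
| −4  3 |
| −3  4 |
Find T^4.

[[49, 0], [0, 49]]

T^2 = [[7, 0], [0, 7]]
T^3 = [[−28, 21], [−21, 28]]
T^4 = [[49, 0], [0, 49]]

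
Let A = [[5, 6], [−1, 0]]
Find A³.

tr A = 5 and det A = 6, so the characteristic polynomial is λ² − (5)λ + (6) with roots 2 and 3.
Eigenvectors give P = [[−2, 3], [1, −1]] with P⁻¹ = [[1, 3], [1, 2]], and A = P·diag(2, 3)·P⁻¹.
Then A³ = P·diag(8, 27)·P⁻¹ = [[−16, 81], [8, −27]] · [[1, 3], [1, 2]] = [[65, 114], [−19, −30]].

[[65, 114], [−19, −30]]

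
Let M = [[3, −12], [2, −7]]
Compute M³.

[[51, −156], [26, −79]]

tr M = −4 and det M = 3, so the characteristic polynomial is λ² − (−4)λ + (3) with roots −3 and −1.
Eigenvectors give P = [[−2, 3], [−1, 1]] with P⁻¹ = [[1, −3], [1, −2]], and M = P·diag(−3, −1)·P⁻¹.
Then M³ = P·diag(−27, −1)·P⁻¹ = [[54, −3], [27, −1]] · [[1, −3], [1, −2]] = [[51, −156], [26, −79]].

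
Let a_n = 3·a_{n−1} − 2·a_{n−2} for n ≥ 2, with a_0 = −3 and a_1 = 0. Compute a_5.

90

With companion matrix C = [[3, −2], [1, 0]], [a_n, a_{n−1}]ᵀ = C·[a_{n−1}, a_{n−2}]ᵀ, so [a_5, a_4]ᵀ = C^4·[a_1, a_0]ᵀ.
C^4 = [[31, −30], [15, −14]], giving [a_5, a_4]ᵀ = [[90], [42]].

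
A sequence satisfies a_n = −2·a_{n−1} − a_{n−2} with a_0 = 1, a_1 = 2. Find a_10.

With companion matrix C = [[−2, −1], [1, 0]], [a_n, a_{n−1}]ᵀ = C·[a_{n−1}, a_{n−2}]ᵀ, so [a_10, a_9]ᵀ = C⁹·[a_1, a_0]ᵀ.
C⁹ = [[−10, −9], [9, 8]], giving [a_10, a_9]ᵀ = [[−29], [26]].

−29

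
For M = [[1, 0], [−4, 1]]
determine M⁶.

[[1, 0], [−24, 1]]

M = I + N where N = [[0, 0], [−4, 0]] is strictly lower-triangular, so N² = 0.
(I + N)⁶ = I + 6·N = [[1, 0], [−24, 1]].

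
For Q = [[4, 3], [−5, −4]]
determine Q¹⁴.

Q² = I (check: tr Q = 0 and det Q = −1), so Q¹⁴ = I since 14 is even.

[[1, 0], [0, 1]]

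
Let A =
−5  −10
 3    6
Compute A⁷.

[[−5, −10], [3, 6]]

A² = A (a projection; rank 1, trace 1), so A⁷ = A.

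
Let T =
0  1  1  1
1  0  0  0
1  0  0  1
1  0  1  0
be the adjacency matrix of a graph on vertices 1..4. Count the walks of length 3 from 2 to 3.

1

The number of length-3 walks from vertex 2 to vertex 3 is entry (2,3) of T³, where T is the adjacency matrix.
T² = [[3, 0, 1, 1], [0, 1, 1, 1], [1, 1, 2, 1], [1, 1, 1, 2]]
T³ = [[2, 3, 4, 4], [3, 0, 1, 1], [4, 1, 2, 3], [4, 1, 3, 2]]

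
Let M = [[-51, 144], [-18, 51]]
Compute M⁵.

tr M = 0 and det M = -9, so the characteristic polynomial is λ² − (0)λ + (-9) with roots 3 and -3.
Eigenvectors give P = [[-8, 3], [-3, 1]] with P⁻¹ = [[1, -3], [3, -8]], and M = P·diag(3, -3)·P⁻¹.
Then M⁵ = P·diag(243, -243)·P⁻¹ = [[-1944, -729], [-729, -243]] · [[1, -3], [3, -8]] = [[-4131, 11664], [-1458, 4131]].

[[-4131, 11664], [-1458, 4131]]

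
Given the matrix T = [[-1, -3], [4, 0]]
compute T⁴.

T² = [[-11, 3], [-4, -12]]
T³ = [[23, 33], [-44, 12]]
T⁴ = [[109, -69], [92, 132]]

[[109, -69], [92, 132]]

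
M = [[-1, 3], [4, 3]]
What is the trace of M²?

34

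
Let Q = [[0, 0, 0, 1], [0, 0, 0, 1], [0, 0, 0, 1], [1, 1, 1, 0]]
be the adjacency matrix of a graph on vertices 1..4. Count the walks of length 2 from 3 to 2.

1

The number of length-2 walks from vertex 3 to vertex 2 is entry (3,2) of Q^2, where Q is the adjacency matrix.
Q^2 = [[1, 1, 1, 0], [1, 1, 1, 0], [1, 1, 1, 0], [0, 0, 0, 3]]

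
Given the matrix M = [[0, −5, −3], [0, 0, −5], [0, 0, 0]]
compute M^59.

[[0, 0, 0], [0, 0, 0], [0, 0, 0]]

M is strictly triangular, hence nilpotent: M^3 = 0, so M^59 = 0.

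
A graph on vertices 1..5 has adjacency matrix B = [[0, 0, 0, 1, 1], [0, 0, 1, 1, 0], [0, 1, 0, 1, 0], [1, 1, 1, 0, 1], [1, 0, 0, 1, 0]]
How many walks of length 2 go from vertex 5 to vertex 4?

The number of length-2 walks from vertex 5 to vertex 4 is entry (5,4) of B², where B is the adjacency matrix.
B² = [[2, 1, 1, 1, 1], [1, 2, 1, 1, 1], [1, 1, 2, 1, 1], [1, 1, 1, 4, 1], [1, 1, 1, 1, 2]]

1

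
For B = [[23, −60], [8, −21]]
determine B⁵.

tr B = 2 and det B = −3, so the characteristic polynomial is λ² − (2)λ + (−3) with roots −1 and 3.
Eigenvectors give P = [[5, −3], [2, −1]] with P⁻¹ = [[−1, 3], [−2, 5]], and B = P·diag(−1, 3)·P⁻¹.
Then B⁵ = P·diag(−1, 243)·P⁻¹ = [[−5, −729], [−2, −243]] · [[−1, 3], [−2, 5]] = [[1463, −3660], [488, −1221]].

[[1463, −3660], [488, −1221]]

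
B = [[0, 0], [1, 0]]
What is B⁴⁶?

[[0, 0], [0, 0]]

B is strictly triangular, hence nilpotent: B² = 0, so B⁴⁶ = 0.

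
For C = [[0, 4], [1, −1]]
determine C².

[[4, −4], [−1, 5]]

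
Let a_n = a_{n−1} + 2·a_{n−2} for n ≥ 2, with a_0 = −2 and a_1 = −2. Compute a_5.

With companion matrix B = [[1, 2], [1, 0]], [a_n, a_{n−1}]ᵀ = B·[a_{n−1}, a_{n−2}]ᵀ, so [a_5, a_4]ᵀ = B^4·[a_1, a_0]ᵀ.
B^4 = [[11, 10], [5, 6]], giving [a_5, a_4]ᵀ = [[−42], [−22]].

−42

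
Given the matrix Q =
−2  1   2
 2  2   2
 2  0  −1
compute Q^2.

[[10, 0, −4], [4, 6, 6], [−6, 2, 5]]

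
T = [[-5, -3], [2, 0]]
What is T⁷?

[[-6305, -6177], [4118, 3990]]

tr T = -5 and det T = 6, so the characteristic polynomial is λ² − (-5)λ + (6) with roots -3 and -2.
Eigenvectors give P = [[3, 1], [-2, -1]] with P⁻¹ = [[1, 1], [-2, -3]], and T = P·diag(-3, -2)·P⁻¹.
Then T⁷ = P·diag(-2187, -128)·P⁻¹ = [[-6561, -128], [4374, 128]] · [[1, 1], [-2, -3]] = [[-6305, -6177], [4118, 3990]].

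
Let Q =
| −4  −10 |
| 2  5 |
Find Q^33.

[[−4, −10], [2, 5]]

Q² = Q (a projection; rank 1, trace 1), so Q^33 = Q.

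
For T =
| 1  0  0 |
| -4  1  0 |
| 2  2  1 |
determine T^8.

T = I + N where N = [[0, 0, 0], [-4, 0, 0], [2, 2, 0]] is strictly lower-triangular, so N^3 = 0.
(I + N)^8 = I + 8·N + 28·N^2 = [[1, 0, 0], [-32, 1, 0], [-208, 16, 1]].

[[1, 0, 0], [-32, 1, 0], [-208, 16, 1]]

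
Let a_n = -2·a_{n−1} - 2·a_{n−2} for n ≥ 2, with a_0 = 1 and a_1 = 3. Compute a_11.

With companion matrix B = [[-2, -2], [1, 0]], [a_n, a_{n−1}]ᵀ = B·[a_{n−1}, a_{n−2}]ᵀ, so [a_11, a_10]ᵀ = B¹⁰·[a_1, a_0]ᵀ.
B¹⁰ = [[32, 64], [-32, -32]], giving [a_11, a_10]ᵀ = [[160], [-128]].

160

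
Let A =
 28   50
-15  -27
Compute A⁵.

tr A = 1 and det A = -6, so the characteristic polynomial is λ² − (1)λ + (-6) with roots -2 and 3.
Eigenvectors give P = [[5, -2], [-3, 1]] with P⁻¹ = [[-1, -2], [-3, -5]], and A = P·diag(-2, 3)·P⁻¹.
Then A⁵ = P·diag(-32, 243)·P⁻¹ = [[-160, -486], [96, 243]] · [[-1, -2], [-3, -5]] = [[1618, 2750], [-825, -1407]].

[[1618, 2750], [-825, -1407]]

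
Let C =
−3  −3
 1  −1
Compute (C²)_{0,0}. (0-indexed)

6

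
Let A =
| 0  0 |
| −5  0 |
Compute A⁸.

A is strictly triangular, hence nilpotent: A² = 0, so A⁸ = 0.

[[0, 0], [0, 0]]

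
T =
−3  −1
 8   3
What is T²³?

T² = I (check: tr T = 0 and det T = −1), so T²³ = T since 23 is odd.

[[−3, −1], [8, 3]]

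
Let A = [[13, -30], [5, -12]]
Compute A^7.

tr A = 1 and det A = -6, so the characteristic polynomial is λ² − (1)λ + (-6) with roots 3 and -2.
Eigenvectors give P = [[3, -2], [1, -1]] with P⁻¹ = [[1, -2], [1, -3]], and A = P·diag(3, -2)·P⁻¹.
Then A^7 = P·diag(2187, -128)·P⁻¹ = [[6561, 256], [2187, 128]] · [[1, -2], [1, -3]] = [[6817, -13890], [2315, -4758]].

[[6817, -13890], [2315, -4758]]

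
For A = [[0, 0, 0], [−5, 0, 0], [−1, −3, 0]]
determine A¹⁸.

[[0, 0, 0], [0, 0, 0], [0, 0, 0]]

A is strictly triangular, hence nilpotent: A³ = 0, so A¹⁸ = 0.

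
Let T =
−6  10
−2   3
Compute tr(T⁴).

tr T = −3 and det T = 2, so the characteristic polynomial is λ² − (−3)λ + (2) with roots −2 and −1.
Eigenvectors give P = [[−5, −2], [−2, −1]] with P⁻¹ = [[−1, 2], [2, −5]], and T = P·diag(−2, −1)·P⁻¹.
Then T⁴ = P·diag(16, 1)·P⁻¹ = [[−80, −2], [−32, −1]] · [[−1, 2], [2, −5]] = [[76, −150], [30, −59]].

17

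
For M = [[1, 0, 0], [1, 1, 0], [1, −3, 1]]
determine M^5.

[[1, 0, 0], [5, 1, 0], [−25, −15, 1]]

M = I + N where N = [[0, 0, 0], [1, 0, 0], [1, −3, 0]] is strictly lower-triangular, so N^3 = 0.
(I + N)^5 = I + 5·N + 10·N^2 = [[1, 0, 0], [5, 1, 0], [−25, −15, 1]].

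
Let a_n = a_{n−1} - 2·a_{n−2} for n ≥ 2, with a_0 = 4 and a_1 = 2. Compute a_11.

134

With companion matrix A = [[1, -2], [1, 0]], [a_n, a_{n−1}]ᵀ = A·[a_{n−1}, a_{n−2}]ᵀ, so [a_11, a_10]ᵀ = A^10·[a_1, a_0]ᵀ.
A^10 = [[23, 22], [-11, 34]], giving [a_11, a_10]ᵀ = [[134], [114]].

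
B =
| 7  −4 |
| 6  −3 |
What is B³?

[[79, −52], [78, −51]]

tr B = 4 and det B = 3, so the characteristic polynomial is λ² − (4)λ + (3) with roots 3 and 1.
Eigenvectors give P = [[−1, −2], [−1, −3]] with P⁻¹ = [[−3, 2], [1, −1]], and B = P·diag(3, 1)·P⁻¹.
Then B³ = P·diag(27, 1)·P⁻¹ = [[−27, −2], [−27, −3]] · [[−3, 2], [1, −1]] = [[79, −52], [78, −51]].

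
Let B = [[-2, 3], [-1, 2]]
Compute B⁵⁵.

B² = I (check: tr B = 0 and det B = -1), so B⁵⁵ = B since 55 is odd.

[[-2, 3], [-1, 2]]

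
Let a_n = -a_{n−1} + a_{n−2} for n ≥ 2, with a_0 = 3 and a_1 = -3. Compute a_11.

-432

With companion matrix B = [[-1, 1], [1, 0]], [a_n, a_{n−1}]ᵀ = B·[a_{n−1}, a_{n−2}]ᵀ, so [a_11, a_10]ᵀ = B^10·[a_1, a_0]ᵀ.
B^10 = [[89, -55], [-55, 34]], giving [a_11, a_10]ᵀ = [[-432], [267]].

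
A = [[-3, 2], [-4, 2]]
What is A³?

A² = [[1, -2], [4, -4]]
A³ = [[5, -2], [4, 0]]

[[5, -2], [4, 0]]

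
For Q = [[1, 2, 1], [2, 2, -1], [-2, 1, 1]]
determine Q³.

[[17, 20, -4], [24, 29, 0], [0, -8, -3]]

Q² = [[3, 7, 0], [8, 7, -1], [-2, -1, -2]]
Q³ = [[17, 20, -4], [24, 29, 0], [0, -8, -3]]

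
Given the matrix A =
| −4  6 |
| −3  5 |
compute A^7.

[[−130, 258], [−129, 257]]

tr A = 1 and det A = −2, so the characteristic polynomial is λ² − (1)λ + (−2) with roots −1 and 2.
Eigenvectors give P = [[2, −1], [1, −1]] with P⁻¹ = [[1, −1], [1, −2]], and A = P·diag(−1, 2)·P⁻¹.
Then A^7 = P·diag(−1, 128)·P⁻¹ = [[−2, −128], [−1, −128]] · [[1, −1], [1, −2]] = [[−130, 258], [−129, 257]].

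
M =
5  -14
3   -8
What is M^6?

tr M = -3 and det M = 2, so the characteristic polynomial is λ² − (-3)λ + (2) with roots -2 and -1.
Eigenvectors give P = [[-2, -7], [-1, -3]] with P⁻¹ = [[3, -7], [-1, 2]], and M = P·diag(-2, -1)·P⁻¹.
Then M^6 = P·diag(64, 1)·P⁻¹ = [[-128, -7], [-64, -3]] · [[3, -7], [-1, 2]] = [[-377, 882], [-189, 442]].

[[-377, 882], [-189, 442]]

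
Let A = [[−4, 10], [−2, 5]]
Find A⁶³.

[[−4, 10], [−2, 5]]

A² = A (a projection; rank 1, trace 1), so A⁶³ = A.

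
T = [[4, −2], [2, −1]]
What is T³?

T² = [[12, −6], [6, −3]]
T³ = [[36, −18], [18, −9]]

[[36, −18], [18, −9]]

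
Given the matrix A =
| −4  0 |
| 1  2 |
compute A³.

A² = [[16, 0], [−2, 4]]
A³ = [[−64, 0], [12, 8]]

[[−64, 0], [12, 8]]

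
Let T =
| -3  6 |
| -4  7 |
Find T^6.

[[-1455, 2184], [-1456, 2185]]

tr T = 4 and det T = 3, so the characteristic polynomial is λ² − (4)λ + (3) with roots 3 and 1.
Eigenvectors give P = [[-1, -3], [-1, -2]] with P⁻¹ = [[2, -3], [-1, 1]], and T = P·diag(3, 1)·P⁻¹.
Then T^6 = P·diag(729, 1)·P⁻¹ = [[-729, -3], [-729, -2]] · [[2, -3], [-1, 1]] = [[-1455, 2184], [-1456, 2185]].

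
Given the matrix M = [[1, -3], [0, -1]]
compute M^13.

M² = I (check: tr M = 0 and det M = -1), so M^13 = M since 13 is odd.

[[1, -3], [0, -1]]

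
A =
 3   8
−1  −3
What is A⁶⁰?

[[1, 0], [0, 1]]

A² = I (check: tr A = 0 and det A = −1), so A⁶⁰ = I since 60 is even.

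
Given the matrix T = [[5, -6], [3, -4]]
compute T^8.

tr T = 1 and det T = -2, so the characteristic polynomial is λ² − (1)λ + (-2) with roots -1 and 2.
Eigenvectors give P = [[-1, 2], [-1, 1]] with P⁻¹ = [[1, -2], [1, -1]], and T = P·diag(-1, 2)·P⁻¹.
Then T^8 = P·diag(1, 256)·P⁻¹ = [[-1, 512], [-1, 256]] · [[1, -2], [1, -1]] = [[511, -510], [255, -254]].

[[511, -510], [255, -254]]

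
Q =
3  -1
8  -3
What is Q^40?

[[1, 0], [0, 1]]

Q² = I (check: tr Q = 0 and det Q = -1), so Q^40 = I since 40 is even.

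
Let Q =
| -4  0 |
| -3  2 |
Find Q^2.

[[16, 0], [6, 4]]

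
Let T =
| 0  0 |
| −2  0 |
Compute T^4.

T^2 = [[0, 0], [0, 0]]
T^3 = [[0, 0], [0, 0]]
T^4 = [[0, 0], [0, 0]]

[[0, 0], [0, 0]]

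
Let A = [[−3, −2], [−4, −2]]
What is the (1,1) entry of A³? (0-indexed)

A² = [[17, 10], [20, 12]]
A³ = [[−91, −54], [−108, −64]]

−64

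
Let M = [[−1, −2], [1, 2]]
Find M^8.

M² = M (a projection; rank 1, trace 1), so M^8 = M.

[[−1, −2], [1, 2]]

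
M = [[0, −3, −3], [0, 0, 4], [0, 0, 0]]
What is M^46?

[[0, 0, 0], [0, 0, 0], [0, 0, 0]]

M is strictly triangular, hence nilpotent: M^3 = 0, so M^46 = 0.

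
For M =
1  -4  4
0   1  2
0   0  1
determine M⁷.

[[1, -28, -140], [0, 1, 14], [0, 0, 1]]

M = I + N where N = [[0, -4, 4], [0, 0, 2], [0, 0, 0]] is strictly upper-triangular, so N³ = 0.
(I + N)⁷ = I + 7·N + 21·N² = [[1, -28, -140], [0, 1, 14], [0, 0, 1]].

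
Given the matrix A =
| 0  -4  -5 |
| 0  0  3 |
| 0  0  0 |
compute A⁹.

A is strictly triangular, hence nilpotent: A³ = 0, so A⁹ = 0.

[[0, 0, 0], [0, 0, 0], [0, 0, 0]]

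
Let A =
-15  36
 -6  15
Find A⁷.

tr A = 0 and det A = -9, so the characteristic polynomial is λ² − (0)λ + (-9) with roots -3 and 3.
Eigenvectors give P = [[3, 2], [1, 1]] with P⁻¹ = [[1, -2], [-1, 3]], and A = P·diag(-3, 3)·P⁻¹.
Then A⁷ = P·diag(-2187, 2187)·P⁻¹ = [[-6561, 4374], [-2187, 2187]] · [[1, -2], [-1, 3]] = [[-10935, 26244], [-4374, 10935]].

[[-10935, 26244], [-4374, 10935]]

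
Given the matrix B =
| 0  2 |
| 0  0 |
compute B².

[[0, 0], [0, 0]]

B is strictly triangular, hence nilpotent: B² = 0, so B² = 0.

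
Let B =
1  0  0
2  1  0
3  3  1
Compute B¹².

B = I + N where N = [[0, 0, 0], [2, 0, 0], [3, 3, 0]] is strictly lower-triangular, so N³ = 0.
(I + N)¹² = I + 12·N + 66·N² = [[1, 0, 0], [24, 1, 0], [432, 36, 1]].

[[1, 0, 0], [24, 1, 0], [432, 36, 1]]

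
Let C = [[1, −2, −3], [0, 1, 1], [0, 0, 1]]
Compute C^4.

[[1, −8, −24], [0, 1, 4], [0, 0, 1]]

C = I + N where N = [[0, −2, −3], [0, 0, 1], [0, 0, 0]] is strictly upper-triangular, so N^3 = 0.
(I + N)^4 = I + 4·N + 6·N^2 = [[1, −8, −24], [0, 1, 4], [0, 0, 1]].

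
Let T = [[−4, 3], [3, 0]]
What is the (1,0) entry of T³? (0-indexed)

T² = [[25, −12], [−12, 9]]
T³ = [[−136, 75], [75, −36]]

75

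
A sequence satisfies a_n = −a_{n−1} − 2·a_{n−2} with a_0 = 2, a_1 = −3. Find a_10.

35

With companion matrix A = [[−1, −2], [1, 0]], [a_n, a_{n−1}]ᵀ = A·[a_{n−1}, a_{n−2}]ᵀ, so [a_10, a_9]ᵀ = A^9·[a_1, a_0]ᵀ.
A^9 = [[11, 34], [−17, −6]], giving [a_10, a_9]ᵀ = [[35], [39]].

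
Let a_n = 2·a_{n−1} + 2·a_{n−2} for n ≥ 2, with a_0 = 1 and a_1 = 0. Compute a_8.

656

With companion matrix C = [[2, 2], [1, 0]], [a_n, a_{n−1}]ᵀ = C·[a_{n−1}, a_{n−2}]ᵀ, so [a_8, a_7]ᵀ = C⁷·[a_1, a_0]ᵀ.
C⁷ = [[896, 656], [328, 240]], giving [a_8, a_7]ᵀ = [[656], [240]].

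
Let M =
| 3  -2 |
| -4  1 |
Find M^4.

M^2 = [[17, -8], [-16, 9]]
M^3 = [[83, -42], [-84, 41]]
M^4 = [[417, -208], [-416, 209]]

[[417, -208], [-416, 209]]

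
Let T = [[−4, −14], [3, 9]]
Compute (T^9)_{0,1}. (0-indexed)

−268394

tr T = 5 and det T = 6, so the characteristic polynomial is λ² − (5)λ + (6) with roots 3 and 2.
Eigenvectors give P = [[−2, −7], [1, 3]] with P⁻¹ = [[3, 7], [−1, −2]], and T = P·diag(3, 2)·P⁻¹.
Then T^9 = P·diag(19683, 512)·P⁻¹ = [[−39366, −3584], [19683, 1536]] · [[3, 7], [−1, −2]] = [[−114514, −268394], [57513, 134709]].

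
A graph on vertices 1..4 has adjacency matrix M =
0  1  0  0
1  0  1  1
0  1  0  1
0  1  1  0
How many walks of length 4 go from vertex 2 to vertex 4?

The number of length-4 walks from vertex 2 to vertex 4 is entry (2,4) of M⁴, where M is the adjacency matrix.
M² = [[1, 0, 1, 1], [0, 3, 1, 1], [1, 1, 2, 1], [1, 1, 1, 2]]
M³ = [[0, 3, 1, 1], [3, 2, 4, 4], [1, 4, 2, 3], [1, 4, 3, 2]]
M⁴ = [[3, 2, 4, 4], [2, 11, 6, 6], [4, 6, 7, 6], [4, 6, 6, 7]]

6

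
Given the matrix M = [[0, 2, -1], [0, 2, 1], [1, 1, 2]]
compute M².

[[-1, 3, 0], [1, 5, 4], [2, 6, 4]]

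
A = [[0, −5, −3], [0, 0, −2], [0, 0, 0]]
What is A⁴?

[[0, 0, 0], [0, 0, 0], [0, 0, 0]]

A is strictly triangular, hence nilpotent: A³ = 0, so A⁴ = 0.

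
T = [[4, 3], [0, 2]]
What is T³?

T² = [[16, 18], [0, 4]]
T³ = [[64, 84], [0, 8]]

[[64, 84], [0, 8]]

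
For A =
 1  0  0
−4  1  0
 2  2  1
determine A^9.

[[1, 0, 0], [−36, 1, 0], [−270, 18, 1]]

A = I + N where N = [[0, 0, 0], [−4, 0, 0], [2, 2, 0]] is strictly lower-triangular, so N^3 = 0.
(I + N)^9 = I + 9·N + 36·N^2 = [[1, 0, 0], [−36, 1, 0], [−270, 18, 1]].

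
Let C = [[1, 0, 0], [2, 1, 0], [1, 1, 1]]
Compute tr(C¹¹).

3

C = I + N where N = [[0, 0, 0], [2, 0, 0], [1, 1, 0]] is strictly lower-triangular, so N³ = 0.
(I + N)¹¹ = I + 11·N + 55·N² = [[1, 0, 0], [22, 1, 0], [121, 11, 1]].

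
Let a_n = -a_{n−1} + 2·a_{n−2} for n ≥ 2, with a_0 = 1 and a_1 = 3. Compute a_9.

343

With companion matrix B = [[-1, 2], [1, 0]], [a_n, a_{n−1}]ᵀ = B·[a_{n−1}, a_{n−2}]ᵀ, so [a_9, a_8]ᵀ = B⁸·[a_1, a_0]ᵀ.
B⁸ = [[171, -170], [-85, 86]], giving [a_9, a_8]ᵀ = [[343], [-169]].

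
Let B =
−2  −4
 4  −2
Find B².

[[−12, 16], [−16, −12]]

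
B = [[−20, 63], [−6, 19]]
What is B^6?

[[442, −1323], [126, −377]]

tr B = −1 and det B = −2, so the characteristic polynomial is λ² − (−1)λ + (−2) with roots −2 and 1.
Eigenvectors give P = [[7, −3], [2, −1]] with P⁻¹ = [[1, −3], [2, −7]], and B = P·diag(−2, 1)·P⁻¹.
Then B^6 = P·diag(64, 1)·P⁻¹ = [[448, −3], [128, −1]] · [[1, −3], [2, −7]] = [[442, −1323], [126, −377]].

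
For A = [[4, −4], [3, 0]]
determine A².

[[4, −16], [12, −12]]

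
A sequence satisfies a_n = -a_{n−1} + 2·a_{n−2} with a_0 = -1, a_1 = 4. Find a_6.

-106

With companion matrix A = [[-1, 2], [1, 0]], [a_n, a_{n−1}]ᵀ = A·[a_{n−1}, a_{n−2}]ᵀ, so [a_6, a_5]ᵀ = A^5·[a_1, a_0]ᵀ.
A^5 = [[-21, 22], [11, -10]], giving [a_6, a_5]ᵀ = [[-106], [54]].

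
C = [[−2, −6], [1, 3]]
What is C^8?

[[−2, −6], [1, 3]]

C² = C (a projection; rank 1, trace 1), so C^8 = C.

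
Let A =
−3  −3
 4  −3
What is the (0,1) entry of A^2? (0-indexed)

18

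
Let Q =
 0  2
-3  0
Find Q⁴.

[[36, 0], [0, 36]]

Q² = [[-6, 0], [0, -6]]
Q³ = [[0, -12], [18, 0]]
Q⁴ = [[36, 0], [0, 36]]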